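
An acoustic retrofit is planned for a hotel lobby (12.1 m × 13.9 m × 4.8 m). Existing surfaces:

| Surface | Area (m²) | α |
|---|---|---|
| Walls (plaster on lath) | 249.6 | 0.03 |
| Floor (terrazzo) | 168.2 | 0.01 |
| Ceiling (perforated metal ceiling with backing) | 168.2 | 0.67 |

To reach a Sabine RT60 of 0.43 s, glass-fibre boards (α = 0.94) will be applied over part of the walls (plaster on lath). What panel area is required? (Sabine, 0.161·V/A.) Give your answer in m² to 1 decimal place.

198.3

A₁ = Σ Sᵢαᵢ = 249.6*0.03 + 168.2*0.01 + 168.2*0.67 = 121.864 sabins.
Required A₂ = 0.161·807.312/0.43 = 302.273 sabins.
ΔA needed = 302.273 − 121.864 = 180.409 sabins.
Net gain per m²: Δα = 0.94 − 0.03 = 0.91.
Area = ΔA/Δα = 180.409/0.91 = 198.3 m².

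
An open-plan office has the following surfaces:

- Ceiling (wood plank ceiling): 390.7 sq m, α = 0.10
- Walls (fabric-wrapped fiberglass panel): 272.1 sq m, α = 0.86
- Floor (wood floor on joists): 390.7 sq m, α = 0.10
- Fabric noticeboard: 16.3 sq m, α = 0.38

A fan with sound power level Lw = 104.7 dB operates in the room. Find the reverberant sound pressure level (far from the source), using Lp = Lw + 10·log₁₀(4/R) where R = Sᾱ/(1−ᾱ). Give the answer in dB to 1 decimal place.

A = 318.340 sabins; S = 1069.8 sq m.
ᾱ = 0.2976, so room constant R = A/(1−ᾱ) = 453.218 sq m.
Lp = Lw + 10 log₁₀(4/R) = 104.7 -20.54 = 84.2 dB.

84.2 dB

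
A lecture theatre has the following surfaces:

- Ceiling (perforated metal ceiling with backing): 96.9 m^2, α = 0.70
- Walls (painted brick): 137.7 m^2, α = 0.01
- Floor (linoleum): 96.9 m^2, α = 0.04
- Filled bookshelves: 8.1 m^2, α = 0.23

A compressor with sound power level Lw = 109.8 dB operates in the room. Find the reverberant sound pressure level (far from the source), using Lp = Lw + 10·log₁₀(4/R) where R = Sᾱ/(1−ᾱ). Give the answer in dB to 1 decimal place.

A = 74.946 sabins; S = 339.6 m^2.
ᾱ = 74.946/339.6 = 0.2207; R = Sᾱ/(1−ᾱ) = 74.946/(1−0.2207) = 96.171 m^2.
Lp = Lw + 10 log₁₀(4/R) = 109.8 -13.81 = 96.0 dB.

96.0 dB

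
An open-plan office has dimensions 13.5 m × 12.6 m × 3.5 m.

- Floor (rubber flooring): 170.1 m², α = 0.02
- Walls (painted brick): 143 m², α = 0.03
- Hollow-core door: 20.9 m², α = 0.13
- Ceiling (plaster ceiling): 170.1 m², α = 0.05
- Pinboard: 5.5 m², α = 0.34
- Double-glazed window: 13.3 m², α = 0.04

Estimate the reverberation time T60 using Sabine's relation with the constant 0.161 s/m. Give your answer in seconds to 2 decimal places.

4.50 s

Summing Sᵢαᵢ: 3.402 + 4.290 + 2.717 + 8.505 + 1.870 + 0.532 → A = 21.316 sabins.
Volume V = 13.5 × 12.6 × 3.5 = 595.35 m³.
RT60 = 0.161 · V / A = 0.161 × 595.35 / 21.316 = 4.50 s.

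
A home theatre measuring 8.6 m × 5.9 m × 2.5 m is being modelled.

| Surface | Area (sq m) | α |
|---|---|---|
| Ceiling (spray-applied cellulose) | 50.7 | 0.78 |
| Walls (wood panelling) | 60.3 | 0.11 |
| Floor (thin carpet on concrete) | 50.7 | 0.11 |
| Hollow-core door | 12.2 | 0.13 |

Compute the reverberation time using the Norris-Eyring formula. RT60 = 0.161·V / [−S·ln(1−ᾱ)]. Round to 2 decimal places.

0.32 s

Total surface area S = 50.7 + 60.3 + 50.7 + 12.2 = 173.9 sq m.
Absorption A = 50.7×0.78 + 60.3×0.11 + 50.7×0.11 + 12.2×0.13 = 53.342 sabins.
Mean coefficient ᾱ = A/S = 0.3067.
Eyring denominator: −S ln(1−ᾱ) = 63.698.
V = 8.6 × 5.9 × 2.5 = 126.85 m³.
RT60 = 0.161 × 126.85 / 63.698 = 0.32 s.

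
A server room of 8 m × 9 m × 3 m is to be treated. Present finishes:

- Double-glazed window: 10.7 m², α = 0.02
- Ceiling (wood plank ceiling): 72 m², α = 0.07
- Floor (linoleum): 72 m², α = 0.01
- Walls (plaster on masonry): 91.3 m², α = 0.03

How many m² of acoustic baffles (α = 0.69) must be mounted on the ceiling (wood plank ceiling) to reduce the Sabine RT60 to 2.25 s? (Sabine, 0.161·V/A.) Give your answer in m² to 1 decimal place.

10.9

Summing Sᵢαᵢ: 0.214 + 5.040 + 0.720 + 2.739 → A₁ = 8.713 sabins.
Required A₂ = 0.161·216/2.25 = 15.456 sabins.
ΔA needed = 15.456 − 8.713 = 6.743 sabins.
Net gain per m²: Δα = 0.69 − 0.07 = 0.62.
Panel area = 6.743 / 0.62 = 10.9 m².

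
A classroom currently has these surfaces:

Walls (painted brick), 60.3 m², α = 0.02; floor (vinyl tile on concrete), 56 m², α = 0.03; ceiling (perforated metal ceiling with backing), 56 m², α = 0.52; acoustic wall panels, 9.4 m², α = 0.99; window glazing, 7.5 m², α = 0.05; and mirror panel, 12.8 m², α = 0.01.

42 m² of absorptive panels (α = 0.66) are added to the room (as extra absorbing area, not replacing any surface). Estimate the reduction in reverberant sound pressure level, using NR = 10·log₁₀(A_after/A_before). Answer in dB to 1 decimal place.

A_before = Σ Sᵢαᵢ = 60.3*0.02 + 56*0.03 + 56*0.52 + 9.4*0.99 + 7.5*0.05 + 12.8*0.01 = 41.815 sabins.
Treatment contributes 42·0.66 = 27.720 sabins.
A_after = 41.815 + 27.720 = 69.535 sabins.
Reduction = 10 log₁₀(A_after/A_before) = 10 log₁₀(1.6629) = 2.2 dB.

2.2 dB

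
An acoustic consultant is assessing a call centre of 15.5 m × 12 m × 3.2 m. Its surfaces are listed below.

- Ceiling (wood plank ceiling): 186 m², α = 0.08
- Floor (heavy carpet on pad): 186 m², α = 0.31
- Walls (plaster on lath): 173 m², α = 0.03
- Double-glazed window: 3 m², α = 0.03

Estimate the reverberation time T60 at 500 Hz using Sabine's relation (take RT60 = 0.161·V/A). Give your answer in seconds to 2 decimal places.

1.23 seconds

A = Σ Sᵢαᵢ = 186*0.08 + 186*0.31 + 173*0.03 + 3*0.03 = 77.820 sabins.
V = 15.5·12·3.2 = 595.2 m³.
T = 0.161 V/A = 0.161·595.2/77.820 = 1.23 s.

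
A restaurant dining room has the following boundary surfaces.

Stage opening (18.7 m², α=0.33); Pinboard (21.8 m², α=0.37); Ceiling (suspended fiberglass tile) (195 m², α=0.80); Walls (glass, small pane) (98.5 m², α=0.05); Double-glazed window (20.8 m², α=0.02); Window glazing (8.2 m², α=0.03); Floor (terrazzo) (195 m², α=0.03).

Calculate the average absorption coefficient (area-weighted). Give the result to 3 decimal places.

S = Σ Sᵢ = 18.7 + 21.8 + 195 + 98.5 + 20.8 + 8.2 + 195 = 558.0 m².
Σ(Sᵢαᵢ) = 18.7×0.33 + 21.8×0.37 + 195×0.80 + 98.5×0.05 + 20.8×0.02 + 8.2×0.03 + 195×0.03 = 181.674.
ᾱ = 181.674 / 558.0 = 0.326.

0.326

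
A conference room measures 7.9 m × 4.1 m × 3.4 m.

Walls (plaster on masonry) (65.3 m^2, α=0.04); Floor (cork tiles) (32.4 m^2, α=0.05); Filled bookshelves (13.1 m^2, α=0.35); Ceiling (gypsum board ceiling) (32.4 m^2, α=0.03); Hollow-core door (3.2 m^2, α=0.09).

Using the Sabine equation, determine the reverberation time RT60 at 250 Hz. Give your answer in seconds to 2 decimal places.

A = Σ Sᵢαᵢ = 65.3×0.04 + 32.4×0.05 + 13.1×0.35 + 32.4×0.03 + 3.2×0.09 = 10.077 sabins.
Room volume: 110.126 m³.
Sabine: RT60 = 0.161 × 110.126 / 10.077 = 1.76 s.

1.76 sec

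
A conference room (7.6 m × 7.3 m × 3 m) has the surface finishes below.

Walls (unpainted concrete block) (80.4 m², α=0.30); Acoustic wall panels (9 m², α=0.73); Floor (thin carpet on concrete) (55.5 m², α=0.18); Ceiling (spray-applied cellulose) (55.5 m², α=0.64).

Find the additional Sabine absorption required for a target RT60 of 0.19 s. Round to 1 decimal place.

A₁ = Σ Sᵢαᵢ = 80.4*0.30 + 9*0.73 + 55.5*0.18 + 55.5*0.64 = 76.200 sabins.
For T = 0.19 s, need A₂ = 0.161·V/T = 0.161·166.44/0.19 = 141.036 sabins.
Shortfall: 141.036 − 76.200 = 64.8 sabins.

64.8 sabins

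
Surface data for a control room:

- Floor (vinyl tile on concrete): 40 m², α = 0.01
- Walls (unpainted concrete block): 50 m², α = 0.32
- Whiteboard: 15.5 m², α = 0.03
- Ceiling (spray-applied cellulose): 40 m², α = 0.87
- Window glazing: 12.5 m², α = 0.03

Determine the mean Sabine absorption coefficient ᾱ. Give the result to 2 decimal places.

0.33

Total surface area S = 158.0 m².
Σ(Sᵢαᵢ) = 40*0.01 + 50*0.32 + 15.5*0.03 + 40*0.87 + 12.5*0.03 = 52.040.
ᾱ = A/S = 0.33.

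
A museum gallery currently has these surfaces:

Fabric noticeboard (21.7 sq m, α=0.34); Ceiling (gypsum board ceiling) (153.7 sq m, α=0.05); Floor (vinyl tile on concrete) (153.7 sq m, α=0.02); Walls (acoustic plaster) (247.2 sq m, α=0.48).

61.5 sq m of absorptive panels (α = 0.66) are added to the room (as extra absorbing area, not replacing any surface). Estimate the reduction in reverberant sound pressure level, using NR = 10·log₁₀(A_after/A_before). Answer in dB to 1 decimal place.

1.1 dB

Total absorption A_before = 21.7·0.34 + 153.7·0.05 + 153.7·0.02 + 247.2·0.48
  = 7.378 + 7.685 + 3.074 + 118.656 = 136.793 sq m sabins.
Treatment contributes 61.5·0.66 = 40.590 sabins.
A_after = 136.793 + 40.590 = 177.383 sabins.
NR = 10·log₁₀(177.383/136.793) = 1.1 dB.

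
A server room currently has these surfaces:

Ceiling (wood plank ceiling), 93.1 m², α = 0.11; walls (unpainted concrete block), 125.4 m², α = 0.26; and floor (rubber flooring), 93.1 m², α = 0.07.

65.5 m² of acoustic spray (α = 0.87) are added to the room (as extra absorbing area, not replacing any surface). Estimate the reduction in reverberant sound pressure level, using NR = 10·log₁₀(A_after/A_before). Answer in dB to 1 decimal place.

A_before = Σ Sᵢαᵢ = 93.1×0.11 + 125.4×0.26 + 93.1×0.07 = 49.362 sabins.
Treatment contributes 65.5·0.87 = 56.985 sabins.
A_after = 49.362 + 56.985 = 106.347 sabins.
Reduction = 10 log₁₀(A_after/A_before) = 10 log₁₀(2.1544) = 3.3 dB.

3.3 dB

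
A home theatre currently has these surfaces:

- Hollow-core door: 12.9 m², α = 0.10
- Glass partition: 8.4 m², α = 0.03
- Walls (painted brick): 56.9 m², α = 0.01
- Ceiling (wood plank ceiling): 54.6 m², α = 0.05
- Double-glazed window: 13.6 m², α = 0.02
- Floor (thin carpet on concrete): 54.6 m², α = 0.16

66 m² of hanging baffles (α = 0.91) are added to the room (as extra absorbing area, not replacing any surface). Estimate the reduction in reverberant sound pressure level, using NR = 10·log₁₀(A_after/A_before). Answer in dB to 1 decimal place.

7.3 dB

Summing Sᵢαᵢ: 1.290 + 0.252 + 0.569 + 2.730 + 0.272 + 8.736 → A_before = 13.849 sabins.
Added absorption = 66 × 0.91 = 60.060 sabins.
New total A_after = 73.909 sabins.
Reduction = 10 log₁₀(A_after/A_before) = 10 log₁₀(5.3368) = 7.3 dB.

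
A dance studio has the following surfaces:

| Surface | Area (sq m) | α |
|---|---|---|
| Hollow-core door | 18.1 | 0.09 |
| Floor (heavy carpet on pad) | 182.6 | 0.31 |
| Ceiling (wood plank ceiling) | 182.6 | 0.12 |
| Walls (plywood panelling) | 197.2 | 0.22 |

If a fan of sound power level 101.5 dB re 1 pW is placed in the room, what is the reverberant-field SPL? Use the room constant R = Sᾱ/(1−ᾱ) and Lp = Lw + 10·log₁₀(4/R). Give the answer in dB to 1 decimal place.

A = 123.531 sabins; S = 580.5 sq m.
ᾱ = 0.2128, so room constant R = A/(1−ᾱ) = 156.925 sq m.
Lp = 101.5 + 10·log₁₀(4/156.925) = 101.5 + (-15.94) = 85.6 dB.

85.6 dB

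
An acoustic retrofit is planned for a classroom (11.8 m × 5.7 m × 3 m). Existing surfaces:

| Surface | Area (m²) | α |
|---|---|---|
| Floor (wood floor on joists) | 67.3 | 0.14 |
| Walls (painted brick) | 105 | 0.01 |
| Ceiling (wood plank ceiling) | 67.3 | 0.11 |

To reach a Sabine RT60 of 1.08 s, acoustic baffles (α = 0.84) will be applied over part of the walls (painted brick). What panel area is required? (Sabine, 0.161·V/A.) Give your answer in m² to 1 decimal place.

Total absorption A₁ = 67.3*0.14 + 105*0.01 + 67.3*0.11
  = 9.422 + 1.050 + 7.403 = 17.875 m² sabins.
Required A₂ = 0.161·201.78/1.08 = 30.080 sabins.
ΔA needed = 30.080 − 17.875 = 12.205 sabins.
Net gain per m²: Δα = 0.84 − 0.01 = 0.83.
Panel area = 12.205 / 0.83 = 14.7 m².

14.7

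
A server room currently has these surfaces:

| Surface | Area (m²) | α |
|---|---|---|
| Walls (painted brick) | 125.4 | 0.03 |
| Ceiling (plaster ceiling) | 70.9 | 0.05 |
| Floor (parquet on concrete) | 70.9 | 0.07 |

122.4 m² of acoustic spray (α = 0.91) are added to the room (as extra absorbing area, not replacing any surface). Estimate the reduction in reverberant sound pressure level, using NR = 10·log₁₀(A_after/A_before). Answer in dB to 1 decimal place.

10.0 dB

Equivalent absorption area: A_before = 125.4·0.03 + 70.9·0.05 + 70.9·0.07 = 12.270 m².
Treatment contributes 122.4·0.91 = 111.384 sabins.
New total A_after = 123.654 sabins.
Reduction = 10 log₁₀(A_after/A_before) = 10 log₁₀(10.0778) = 10.0 dB.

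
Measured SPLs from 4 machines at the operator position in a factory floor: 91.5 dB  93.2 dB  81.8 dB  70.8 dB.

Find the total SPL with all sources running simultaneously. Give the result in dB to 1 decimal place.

Sum in the linear (power) domain: Σ 10^(Lᵢ/10) = 10^(91.5/10) + 10^(93.2/10) + 10^(81.8/10) + 10^(70.8/10) = 3.665e+09.
Back to dB: 10·log₁₀ Σ = 95.6 dB.

95.6 dB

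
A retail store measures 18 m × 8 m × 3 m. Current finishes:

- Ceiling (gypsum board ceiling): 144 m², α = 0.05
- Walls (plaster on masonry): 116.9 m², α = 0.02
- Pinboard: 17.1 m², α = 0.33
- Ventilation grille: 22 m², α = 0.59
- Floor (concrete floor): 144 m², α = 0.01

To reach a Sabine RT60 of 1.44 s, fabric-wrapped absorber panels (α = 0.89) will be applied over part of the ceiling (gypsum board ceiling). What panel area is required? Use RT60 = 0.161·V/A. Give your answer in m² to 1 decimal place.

22.3

Summing Sᵢαᵢ: 7.200 + 2.338 + 5.643 + 12.980 + 1.440 → A₁ = 29.601 sabins.
Required A₂ = 0.161·432/1.44 = 48.300 sabins.
ΔA needed = 48.300 − 29.601 = 18.699 sabins.
Each m² of panel replacing the ceiling (gypsum board ceiling) adds (0.89 − 0.05) = 0.84 sabins.
Panel area = 18.699 / 0.84 = 22.3 m².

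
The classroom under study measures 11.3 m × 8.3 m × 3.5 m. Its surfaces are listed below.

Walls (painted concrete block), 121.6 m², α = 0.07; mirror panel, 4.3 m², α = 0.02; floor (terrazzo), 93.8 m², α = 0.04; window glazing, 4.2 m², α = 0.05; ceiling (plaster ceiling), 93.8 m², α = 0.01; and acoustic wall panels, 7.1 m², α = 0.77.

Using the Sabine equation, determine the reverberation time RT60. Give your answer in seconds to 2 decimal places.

Total absorption A = 121.6×0.07 + 4.3×0.02 + 93.8×0.04 + 4.2×0.05 + 93.8×0.01 + 7.1×0.77
  = 8.512 + 0.086 + 3.752 + 0.210 + 0.938 + 5.467 = 18.965 m² sabins.
V = 11.3·8.3·3.5 = 328.265 m³.
RT60 = 0.161 · V / A = 0.161 × 328.265 / 18.965 = 2.79 s.

2.79 s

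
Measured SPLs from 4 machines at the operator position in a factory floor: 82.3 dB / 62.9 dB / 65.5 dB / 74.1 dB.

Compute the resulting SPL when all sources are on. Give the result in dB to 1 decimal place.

Σ 10^(Lᵢ/10) = 2.01e+08.
Combined level = 10 log₁₀(2.01e+08) = 83.0 dB.

83.0 dB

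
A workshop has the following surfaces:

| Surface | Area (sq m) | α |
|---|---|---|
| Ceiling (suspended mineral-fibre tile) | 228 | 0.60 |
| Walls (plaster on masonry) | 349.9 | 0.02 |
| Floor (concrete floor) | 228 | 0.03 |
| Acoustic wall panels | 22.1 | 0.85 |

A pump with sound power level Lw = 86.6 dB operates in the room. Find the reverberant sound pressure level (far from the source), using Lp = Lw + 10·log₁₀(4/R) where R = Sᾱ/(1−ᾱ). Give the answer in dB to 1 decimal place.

Σ(Sᵢαᵢ) = 228·0.60 + 349.9·0.02 + 228·0.03 + 22.1·0.85 = 169.423; total area S = 828.0 sq m.
ᾱ = 0.2046, so room constant R = A/(1−ᾱ) = 213.004 sq m.
Lp = Lw + 10 log₁₀(4/R) = 86.6 -17.26 = 69.3 dB.

69.3 dB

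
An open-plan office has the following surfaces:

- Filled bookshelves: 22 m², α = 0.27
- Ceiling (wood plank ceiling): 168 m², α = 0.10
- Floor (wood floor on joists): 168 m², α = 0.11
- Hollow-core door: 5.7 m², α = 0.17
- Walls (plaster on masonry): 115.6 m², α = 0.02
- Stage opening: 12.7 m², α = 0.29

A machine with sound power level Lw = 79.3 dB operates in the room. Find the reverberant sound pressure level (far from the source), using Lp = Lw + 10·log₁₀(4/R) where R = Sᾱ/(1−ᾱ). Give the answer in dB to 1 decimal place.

68.0 dB

A = 48.184 sabins; S = 492.0 m².
ᾱ = 0.0979, so room constant R = A/(1−ᾱ) = 53.413 m².
Lp = 79.3 + 10·log₁₀(4/53.413) = 79.3 + (-11.26) = 68.0 dB.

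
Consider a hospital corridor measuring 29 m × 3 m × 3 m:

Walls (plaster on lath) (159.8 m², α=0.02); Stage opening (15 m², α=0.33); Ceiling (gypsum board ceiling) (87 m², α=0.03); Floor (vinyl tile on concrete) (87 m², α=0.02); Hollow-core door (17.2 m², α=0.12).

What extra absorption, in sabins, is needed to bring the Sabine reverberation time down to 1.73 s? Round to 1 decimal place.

9.7 sabins

Equivalent absorption area: A₁ = 159.8*0.02 + 15*0.33 + 87*0.03 + 87*0.02 + 17.2*0.12 = 14.560 m².
V = 261 m³. Required absorption A₂ = 0.161 × 261 / 1.73 = 24.290 sabins.
Shortfall: 24.290 − 14.560 = 9.7 sabins.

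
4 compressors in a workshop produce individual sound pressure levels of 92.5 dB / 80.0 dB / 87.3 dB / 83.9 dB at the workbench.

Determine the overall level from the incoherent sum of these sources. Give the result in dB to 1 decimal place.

94.3 dB

Converting to relative power and adding: 10^(92.5/10) + 10^(80.0/10) + 10^(87.3/10) + 10^(83.9/10) = 2.661e+09.
Combined level = 10 log₁₀(2.661e+09) = 94.3 dB.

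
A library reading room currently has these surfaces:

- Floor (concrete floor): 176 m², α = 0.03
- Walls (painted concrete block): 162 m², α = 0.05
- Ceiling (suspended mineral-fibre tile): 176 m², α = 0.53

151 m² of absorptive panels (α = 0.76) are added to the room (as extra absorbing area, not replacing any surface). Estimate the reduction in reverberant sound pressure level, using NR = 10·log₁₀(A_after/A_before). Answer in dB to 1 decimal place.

Summing Sᵢαᵢ: 5.280 + 8.100 + 93.280 → A_before = 106.660 sabins.
Treatment contributes 151·0.76 = 114.760 sabins.
A_after = 106.660 + 114.760 = 221.420 sabins.
Reduction = 10 log₁₀(A_after/A_before) = 10 log₁₀(2.0759) = 3.2 dB.

3.2 dB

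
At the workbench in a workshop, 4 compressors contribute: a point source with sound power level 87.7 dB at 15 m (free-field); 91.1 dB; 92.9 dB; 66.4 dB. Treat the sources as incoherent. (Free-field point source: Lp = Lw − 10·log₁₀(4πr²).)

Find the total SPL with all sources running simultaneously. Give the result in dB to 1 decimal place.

95.1 dB

Source at 15 m: Lp = 87.7 − 10·log₁₀(4π·15²) = 87.7 − 10·log₁₀(2827.433) = 53.2 dB.
Σ 10^(Lᵢ/10) = 3.243e+09.
L_total = 10·log₁₀(3.243e+09) = 95.1 dB.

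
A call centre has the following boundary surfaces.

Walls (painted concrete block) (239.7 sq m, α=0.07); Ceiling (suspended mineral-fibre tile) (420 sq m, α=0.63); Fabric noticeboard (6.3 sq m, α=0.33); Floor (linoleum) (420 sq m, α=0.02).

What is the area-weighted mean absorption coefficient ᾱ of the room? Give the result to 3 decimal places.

0.269

S = Σ Sᵢ = 239.7 + 420 + 6.3 + 420 = 1086.0 sq m.
Σ(Sᵢαᵢ) = 239.7*0.07 + 420*0.63 + 6.3*0.33 + 420*0.02 = 291.858.
ᾱ = A/S = 0.269.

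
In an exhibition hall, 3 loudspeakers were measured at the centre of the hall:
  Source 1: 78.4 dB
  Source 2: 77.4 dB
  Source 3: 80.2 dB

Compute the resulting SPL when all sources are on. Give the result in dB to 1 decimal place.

83.6 dB

Σ 10^(Lᵢ/10) = 2.289e+08.
Combined level = 10 log₁₀(2.289e+08) = 83.6 dB.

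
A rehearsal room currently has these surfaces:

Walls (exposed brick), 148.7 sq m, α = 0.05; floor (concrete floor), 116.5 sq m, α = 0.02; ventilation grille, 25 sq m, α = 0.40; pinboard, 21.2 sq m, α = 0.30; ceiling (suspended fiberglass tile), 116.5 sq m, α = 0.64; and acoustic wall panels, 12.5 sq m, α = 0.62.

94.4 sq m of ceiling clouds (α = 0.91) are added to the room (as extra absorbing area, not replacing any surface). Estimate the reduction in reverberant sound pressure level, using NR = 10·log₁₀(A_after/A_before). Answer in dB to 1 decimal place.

2.5 dB

Equivalent absorption area: A_before = 148.7·0.05 + 116.5·0.02 + 25·0.40 + 21.2·0.30 + 116.5·0.64 + 12.5·0.62 = 108.435 sq m.
Treatment contributes 94.4·0.91 = 85.904 sabins.
New total A_after = 194.339 sabins.
NR = 10·log₁₀(194.339/108.435) = 2.5 dB.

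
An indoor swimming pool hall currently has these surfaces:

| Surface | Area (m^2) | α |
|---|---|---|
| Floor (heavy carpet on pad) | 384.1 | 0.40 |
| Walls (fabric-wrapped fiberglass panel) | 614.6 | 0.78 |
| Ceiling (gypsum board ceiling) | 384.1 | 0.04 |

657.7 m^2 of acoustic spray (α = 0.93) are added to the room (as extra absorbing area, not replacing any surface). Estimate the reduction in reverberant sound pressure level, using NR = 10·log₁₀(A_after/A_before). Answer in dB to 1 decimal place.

Total absorption A_before = 384.1*0.40 + 614.6*0.78 + 384.1*0.04
  = 153.640 + 479.388 + 15.364 = 648.392 m^2 sabins.
Added absorption = 657.7 × 0.93 = 611.661 sabins.
New total A_after = 1260.053 sabins.
Reduction = 10 log₁₀(A_after/A_before) = 10 log₁₀(1.9434) = 2.9 dB.

2.9 dB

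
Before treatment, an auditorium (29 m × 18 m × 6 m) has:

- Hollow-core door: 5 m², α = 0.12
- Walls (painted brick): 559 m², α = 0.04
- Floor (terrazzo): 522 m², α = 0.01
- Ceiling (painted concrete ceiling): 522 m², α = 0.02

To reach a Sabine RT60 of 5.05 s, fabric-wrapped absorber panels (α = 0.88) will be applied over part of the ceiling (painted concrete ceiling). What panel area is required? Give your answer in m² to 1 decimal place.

Total absorption A₁ = 5×0.12 + 559×0.04 + 522×0.01 + 522×0.02
  = 0.600 + 22.360 + 5.220 + 10.440 = 38.620 m² sabins.
Required A₂ = 0.161·3132/5.05 = 99.852 sabins.
ΔA needed = 99.852 − 38.620 = 61.232 sabins.
Net gain per m²: Δα = 0.88 − 0.02 = 0.86.
Area = ΔA/Δα = 61.232/0.86 = 71.2 m².

71.2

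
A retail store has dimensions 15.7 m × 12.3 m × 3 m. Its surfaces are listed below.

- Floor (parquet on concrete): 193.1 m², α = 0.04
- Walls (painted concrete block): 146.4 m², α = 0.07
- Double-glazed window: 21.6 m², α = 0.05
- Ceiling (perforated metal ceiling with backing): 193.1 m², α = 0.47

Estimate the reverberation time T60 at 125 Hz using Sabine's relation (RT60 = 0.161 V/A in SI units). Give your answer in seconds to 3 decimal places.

Equivalent absorption area: A = 193.1*0.04 + 146.4*0.07 + 21.6*0.05 + 193.1*0.47 = 109.809 m².
V = 15.7·12.3·3 = 579.33 m³.
Sabine: RT60 = 0.161 × 579.33 / 109.809 = 0.849 s.

0.849 s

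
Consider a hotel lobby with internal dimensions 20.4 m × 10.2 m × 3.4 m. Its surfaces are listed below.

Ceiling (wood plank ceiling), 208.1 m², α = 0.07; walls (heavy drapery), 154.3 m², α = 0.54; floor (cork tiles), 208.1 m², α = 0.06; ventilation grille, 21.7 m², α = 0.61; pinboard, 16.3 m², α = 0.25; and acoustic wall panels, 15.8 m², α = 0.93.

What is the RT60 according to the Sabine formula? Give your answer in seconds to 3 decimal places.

Equivalent absorption area: A = 208.1×0.07 + 154.3×0.54 + 208.1×0.06 + 21.7×0.61 + 16.3×0.25 + 15.8×0.93 = 142.381 m².
Volume V = 20.4 × 10.2 × 3.4 = 707.472 m³.
RT60 = 0.161 · V / A = 0.161 × 707.472 / 142.381 = 0.800 s.

0.800 sec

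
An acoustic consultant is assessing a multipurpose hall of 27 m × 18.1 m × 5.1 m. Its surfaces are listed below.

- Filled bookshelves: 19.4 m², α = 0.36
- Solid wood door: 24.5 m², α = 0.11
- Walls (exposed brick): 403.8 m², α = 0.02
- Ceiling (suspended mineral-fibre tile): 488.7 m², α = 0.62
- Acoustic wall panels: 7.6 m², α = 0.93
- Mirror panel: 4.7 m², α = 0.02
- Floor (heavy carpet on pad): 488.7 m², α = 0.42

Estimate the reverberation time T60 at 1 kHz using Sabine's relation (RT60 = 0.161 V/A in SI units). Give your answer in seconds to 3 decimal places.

0.753 sec

Total absorption A = 19.4×0.36 + 24.5×0.11 + 403.8×0.02 + 488.7×0.62 + 7.6×0.93 + 4.7×0.02 + 488.7×0.42
  = 6.984 + 2.695 + 8.076 + 302.994 + 7.068 + 0.094 + 205.254 = 533.165 m² sabins.
Room volume: 2492.37 m³.
RT60 = 0.161 · V / A = 0.161 × 2492.37 / 533.165 = 0.753 s.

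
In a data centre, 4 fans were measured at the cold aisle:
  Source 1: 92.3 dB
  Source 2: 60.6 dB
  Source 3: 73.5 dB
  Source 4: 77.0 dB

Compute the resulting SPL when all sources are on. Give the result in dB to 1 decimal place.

Sum in the linear (power) domain: Σ 10^(Lᵢ/10) = 10^(92.3/10) + 10^(60.6/10) + 10^(73.5/10) + 10^(77.0/10) = 1.772e+09.
Combined level = 10 log₁₀(1.772e+09) = 92.5 dB.

92.5 dB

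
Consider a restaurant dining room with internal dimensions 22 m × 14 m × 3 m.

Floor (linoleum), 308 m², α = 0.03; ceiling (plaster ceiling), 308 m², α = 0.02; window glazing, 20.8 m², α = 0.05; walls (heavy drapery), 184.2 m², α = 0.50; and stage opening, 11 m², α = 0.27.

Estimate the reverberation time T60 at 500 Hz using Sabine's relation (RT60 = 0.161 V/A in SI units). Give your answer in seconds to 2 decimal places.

Equivalent absorption area: A = 308·0.03 + 308·0.02 + 20.8·0.05 + 184.2·0.50 + 11·0.27 = 111.510 m².
Volume V = 22 × 14 × 3 = 924 m³.
RT60 = 0.161 · V / A = 0.161 × 924 / 111.510 = 1.33 s.

1.33 s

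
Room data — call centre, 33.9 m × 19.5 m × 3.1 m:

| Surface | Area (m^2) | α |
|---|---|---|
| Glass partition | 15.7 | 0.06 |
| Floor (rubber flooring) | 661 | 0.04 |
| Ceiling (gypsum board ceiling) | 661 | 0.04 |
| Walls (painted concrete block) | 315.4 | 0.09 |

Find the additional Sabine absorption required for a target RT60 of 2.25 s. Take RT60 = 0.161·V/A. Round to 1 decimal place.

64.4 sabins

Total absorption A₁ = 15.7*0.06 + 661*0.04 + 661*0.04 + 315.4*0.09
  = 0.942 + 26.440 + 26.440 + 28.386 = 82.208 m^2 sabins.
V = 2049.255 m³. Required absorption A₂ = 0.161 × 2049.255 / 2.25 = 146.636 sabins.
Additional absorption ΔA = 146.636 − 82.208 = 64.4 sabins.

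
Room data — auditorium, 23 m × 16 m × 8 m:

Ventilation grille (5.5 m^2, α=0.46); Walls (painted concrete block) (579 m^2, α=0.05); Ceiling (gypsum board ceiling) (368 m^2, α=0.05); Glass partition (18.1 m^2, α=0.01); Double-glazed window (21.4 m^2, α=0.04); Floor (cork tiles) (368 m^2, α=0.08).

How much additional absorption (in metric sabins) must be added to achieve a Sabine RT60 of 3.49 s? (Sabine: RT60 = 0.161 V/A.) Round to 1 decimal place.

55.5 sabins

A₁ = Σ Sᵢαᵢ = 5.5×0.46 + 579×0.05 + 368×0.05 + 18.1×0.01 + 21.4×0.04 + 368×0.08 = 80.357 sabins.
Target A₂ = 0.161·2944/3.49 = 135.812 sabins (V = 2944 m³).
Additional absorption ΔA = 135.812 − 80.357 = 55.5 sabins.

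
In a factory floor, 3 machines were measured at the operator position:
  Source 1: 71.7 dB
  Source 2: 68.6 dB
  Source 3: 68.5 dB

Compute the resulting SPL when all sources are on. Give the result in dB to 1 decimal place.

74.6 dB

Converting to relative power and adding: 10^(71.7/10) + 10^(68.6/10) + 10^(68.5/10) = 2.911e+07.
L_total = 10·log₁₀(2.911e+07) = 74.6 dB.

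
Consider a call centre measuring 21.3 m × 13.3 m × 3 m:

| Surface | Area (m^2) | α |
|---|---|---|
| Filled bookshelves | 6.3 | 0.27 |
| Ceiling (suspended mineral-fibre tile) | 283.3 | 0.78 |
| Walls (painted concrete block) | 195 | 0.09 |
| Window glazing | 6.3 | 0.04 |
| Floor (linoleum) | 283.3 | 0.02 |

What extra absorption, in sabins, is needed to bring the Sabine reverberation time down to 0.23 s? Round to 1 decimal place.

Equivalent absorption area: A₁ = 6.3×0.27 + 283.3×0.78 + 195×0.09 + 6.3×0.04 + 283.3×0.02 = 246.143 m^2.
V = 849.87 m³. Required absorption A₂ = 0.161 × 849.87 / 0.23 = 594.909 sabins.
ΔA = A₂ − A₁ = 594.909 − 246.143 = 348.8 sabins.

348.8 sabins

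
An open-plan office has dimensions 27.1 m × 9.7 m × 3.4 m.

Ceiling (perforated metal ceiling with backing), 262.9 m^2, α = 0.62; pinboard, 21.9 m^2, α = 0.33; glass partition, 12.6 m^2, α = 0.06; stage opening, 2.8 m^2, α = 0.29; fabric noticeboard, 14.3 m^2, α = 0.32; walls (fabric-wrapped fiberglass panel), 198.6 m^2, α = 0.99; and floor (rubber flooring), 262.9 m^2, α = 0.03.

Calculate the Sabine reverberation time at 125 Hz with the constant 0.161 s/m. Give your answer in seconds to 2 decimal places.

0.38 s

A = Σ Sᵢαᵢ = 262.9×0.62 + 21.9×0.33 + 12.6×0.06 + 2.8×0.29 + 14.3×0.32 + 198.6×0.99 + 262.9×0.03 = 380.870 sabins.
Room volume: 893.758 m³.
Sabine: RT60 = 0.161 × 893.758 / 380.870 = 0.38 s.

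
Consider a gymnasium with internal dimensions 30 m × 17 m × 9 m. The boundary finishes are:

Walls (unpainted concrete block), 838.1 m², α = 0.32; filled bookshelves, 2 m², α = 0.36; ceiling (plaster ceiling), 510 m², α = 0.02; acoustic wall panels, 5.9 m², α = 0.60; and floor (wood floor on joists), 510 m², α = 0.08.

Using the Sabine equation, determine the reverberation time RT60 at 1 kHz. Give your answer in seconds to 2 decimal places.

Equivalent absorption area: A = 838.1·0.32 + 2·0.36 + 510·0.02 + 5.9·0.60 + 510·0.08 = 323.452 m².
V = 30·17·9 = 4590 m³.
Sabine: RT60 = 0.161 × 4590 / 323.452 = 2.28 s.

2.28 s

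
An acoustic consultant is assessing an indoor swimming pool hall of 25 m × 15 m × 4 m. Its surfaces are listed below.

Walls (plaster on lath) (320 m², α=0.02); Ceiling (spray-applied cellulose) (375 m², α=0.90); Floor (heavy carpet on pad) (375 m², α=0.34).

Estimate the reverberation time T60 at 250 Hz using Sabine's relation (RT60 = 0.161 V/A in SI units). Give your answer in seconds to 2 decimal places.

0.51 s

Total absorption A = 320·0.02 + 375·0.90 + 375·0.34
  = 6.400 + 337.500 + 127.500 = 471.400 m² sabins.
Room volume: 1500 m³.
RT60 = 0.161 · V / A = 0.161 × 1500 / 471.400 = 0.51 s.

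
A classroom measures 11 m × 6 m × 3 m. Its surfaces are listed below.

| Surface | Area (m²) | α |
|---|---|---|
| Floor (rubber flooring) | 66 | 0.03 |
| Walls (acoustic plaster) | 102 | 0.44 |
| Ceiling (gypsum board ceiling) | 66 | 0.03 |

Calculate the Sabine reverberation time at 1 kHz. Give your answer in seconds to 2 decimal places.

0.65 s

Equivalent absorption area: A = 66*0.03 + 102*0.44 + 66*0.03 = 48.840 m².
Room volume: 198 m³.
RT60 = 0.161 · V / A = 0.161 × 198 / 48.840 = 0.65 s.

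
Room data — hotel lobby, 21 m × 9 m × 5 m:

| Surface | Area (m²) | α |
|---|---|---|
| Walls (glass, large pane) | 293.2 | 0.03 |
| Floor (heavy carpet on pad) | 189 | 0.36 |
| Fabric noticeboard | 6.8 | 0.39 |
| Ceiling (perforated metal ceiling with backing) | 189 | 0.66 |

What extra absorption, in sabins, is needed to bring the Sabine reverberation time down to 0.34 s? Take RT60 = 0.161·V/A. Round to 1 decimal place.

Total absorption A₁ = 293.2·0.03 + 189·0.36 + 6.8·0.39 + 189·0.66
  = 8.796 + 68.040 + 2.652 + 124.740 = 204.228 m² sabins.
Target A₂ = 0.161·945/0.34 = 447.485 sabins (V = 945 m³).
Shortfall: 447.485 − 204.228 = 243.3 sabins.

243.3 sabins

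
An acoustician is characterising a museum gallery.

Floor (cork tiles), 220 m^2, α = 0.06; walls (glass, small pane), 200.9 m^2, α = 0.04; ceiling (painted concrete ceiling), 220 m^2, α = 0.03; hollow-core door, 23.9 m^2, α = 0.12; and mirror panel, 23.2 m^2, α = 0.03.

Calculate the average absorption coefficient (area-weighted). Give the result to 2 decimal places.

0.05

Total surface area S = 688.0 m^2.
Σ(Sᵢαᵢ) = 220*0.06 + 200.9*0.04 + 220*0.03 + 23.9*0.12 + 23.2*0.03 = 31.400.
ᾱ = A/S = 0.05.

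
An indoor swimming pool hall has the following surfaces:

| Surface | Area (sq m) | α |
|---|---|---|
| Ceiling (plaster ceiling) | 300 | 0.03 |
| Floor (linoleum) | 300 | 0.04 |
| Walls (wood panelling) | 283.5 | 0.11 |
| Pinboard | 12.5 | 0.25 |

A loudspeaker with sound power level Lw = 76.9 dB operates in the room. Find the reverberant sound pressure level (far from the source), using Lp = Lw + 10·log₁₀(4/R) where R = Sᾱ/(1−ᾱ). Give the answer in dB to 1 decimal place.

Σ(Sᵢαᵢ) = 300·0.03 + 300·0.04 + 283.5·0.11 + 12.5·0.25 = 55.310; total area S = 896.0 sq m.
ᾱ = 0.0617, so room constant R = A/(1−ᾱ) = 58.947 sq m.
Lp = Lw + 10 log₁₀(4/R) = 76.9 -11.68 = 65.2 dB.

65.2 dB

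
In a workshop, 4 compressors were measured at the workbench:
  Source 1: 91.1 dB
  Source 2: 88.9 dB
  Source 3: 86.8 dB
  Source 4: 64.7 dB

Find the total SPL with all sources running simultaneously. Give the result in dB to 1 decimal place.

Σ 10^(Lᵢ/10) = 2.546e+09.
Combined level = 10 log₁₀(2.546e+09) = 94.1 dB.

94.1 dB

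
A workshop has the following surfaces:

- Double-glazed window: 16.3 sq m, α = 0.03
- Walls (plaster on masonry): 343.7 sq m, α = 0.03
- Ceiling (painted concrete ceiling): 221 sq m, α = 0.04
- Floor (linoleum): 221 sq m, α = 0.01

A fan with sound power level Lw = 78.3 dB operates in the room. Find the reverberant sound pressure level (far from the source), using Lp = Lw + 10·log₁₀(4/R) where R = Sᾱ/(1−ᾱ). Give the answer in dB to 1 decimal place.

Σ(Sᵢαᵢ) = 16.3×0.03 + 343.7×0.03 + 221×0.04 + 221×0.01 = 21.850; total area S = 802.0 sq m.
ᾱ = 21.850/802.0 = 0.0272; R = Sᾱ/(1−ᾱ) = 21.850/(1−0.0272) = 22.461 sq m.
Lp = Lw + 10 log₁₀(4/R) = 78.3 -7.49 = 70.8 dB.

70.8 dB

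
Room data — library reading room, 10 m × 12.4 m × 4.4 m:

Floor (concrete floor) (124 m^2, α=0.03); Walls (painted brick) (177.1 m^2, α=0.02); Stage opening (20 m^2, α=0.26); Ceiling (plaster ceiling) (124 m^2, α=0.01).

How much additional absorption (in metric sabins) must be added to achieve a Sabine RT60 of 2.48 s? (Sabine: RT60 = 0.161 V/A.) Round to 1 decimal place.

Summing Sᵢαᵢ: 3.720 + 3.542 + 5.200 + 1.240 → A₁ = 13.702 sabins.
V = 545.6 m³. Required absorption A₂ = 0.161 × 545.6 / 2.48 = 35.420 sabins.
Shortfall: 35.420 − 13.702 = 21.7 sabins.

21.7 sabins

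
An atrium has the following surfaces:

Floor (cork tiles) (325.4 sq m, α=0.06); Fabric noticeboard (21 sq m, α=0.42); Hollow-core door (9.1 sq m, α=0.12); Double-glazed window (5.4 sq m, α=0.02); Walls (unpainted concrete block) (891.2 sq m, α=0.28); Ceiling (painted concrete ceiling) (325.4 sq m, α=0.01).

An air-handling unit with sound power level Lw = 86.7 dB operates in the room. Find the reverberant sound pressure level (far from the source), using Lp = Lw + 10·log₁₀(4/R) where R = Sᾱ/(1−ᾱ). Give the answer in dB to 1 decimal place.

67.4 dB

A = 282.334 sabins; S = 1577.5 sq m.
ᾱ = 282.334/1577.5 = 0.1790; R = Sᾱ/(1−ᾱ) = 282.334/(1−0.1790) = 343.890 sq m.
Lp = 86.7 + 10·log₁₀(4/343.890) = 86.7 + (-19.34) = 67.4 dB.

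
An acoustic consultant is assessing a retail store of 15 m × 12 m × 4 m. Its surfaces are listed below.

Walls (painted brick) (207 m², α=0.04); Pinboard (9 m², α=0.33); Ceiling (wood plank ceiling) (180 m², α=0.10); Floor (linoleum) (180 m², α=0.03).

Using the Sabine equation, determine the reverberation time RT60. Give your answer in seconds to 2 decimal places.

3.35 s

A = Σ Sᵢαᵢ = 207*0.04 + 9*0.33 + 180*0.10 + 180*0.03 = 34.650 sabins.
V = 15·12·4 = 720 m³.
T = 0.161 V/A = 0.161·720/34.650 = 3.35 s.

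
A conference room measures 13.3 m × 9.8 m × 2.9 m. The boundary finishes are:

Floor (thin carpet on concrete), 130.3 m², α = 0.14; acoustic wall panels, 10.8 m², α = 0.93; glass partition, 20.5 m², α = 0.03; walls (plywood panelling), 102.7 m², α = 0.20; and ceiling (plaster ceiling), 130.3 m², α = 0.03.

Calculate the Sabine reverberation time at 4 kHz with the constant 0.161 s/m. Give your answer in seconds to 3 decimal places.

Equivalent absorption area: A = 130.3×0.14 + 10.8×0.93 + 20.5×0.03 + 102.7×0.20 + 130.3×0.03 = 53.350 m².
V = 13.3·9.8·2.9 = 377.986 m³.
T = 0.161 V/A = 0.161·377.986/53.350 = 1.141 s.

1.141 sec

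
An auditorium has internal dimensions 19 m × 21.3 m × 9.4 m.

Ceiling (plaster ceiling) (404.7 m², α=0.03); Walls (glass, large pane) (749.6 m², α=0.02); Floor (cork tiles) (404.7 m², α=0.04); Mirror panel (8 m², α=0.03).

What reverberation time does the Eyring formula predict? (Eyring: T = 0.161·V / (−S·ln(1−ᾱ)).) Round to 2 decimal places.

13.86 seconds

Total surface area S = 404.7 + 749.6 + 404.7 + 8 = 1567.0 m².
Σ(Sᵢαᵢ) = 404.7·0.03 + 749.6·0.02 + 404.7·0.04 + 8·0.03 = 43.561.
ᾱ = 43.561 / 1567.0 = 0.0278.
Eyring denominator: −S ln(1−ᾱ) = 44.180.
V = 19 × 21.3 × 9.4 = 3804.18 m³.
RT60 = 0.161 × 3804.18 / 44.180 = 13.86 s.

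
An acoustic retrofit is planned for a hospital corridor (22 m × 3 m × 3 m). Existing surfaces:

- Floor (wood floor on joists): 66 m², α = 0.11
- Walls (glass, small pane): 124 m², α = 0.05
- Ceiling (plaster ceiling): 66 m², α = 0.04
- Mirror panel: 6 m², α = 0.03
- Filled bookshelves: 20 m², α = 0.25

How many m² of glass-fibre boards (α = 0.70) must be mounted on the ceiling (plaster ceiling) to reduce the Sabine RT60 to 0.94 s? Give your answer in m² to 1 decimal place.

A₁ = Σ Sᵢαᵢ = 66·0.11 + 124·0.05 + 66·0.04 + 6·0.03 + 20·0.25 = 21.280 sabins.
Required A₂ = 0.161·198/0.94 = 33.913 sabins.
Absorption to add: 33.913 − 21.280 = 12.633 sabins.
Net gain per m²: Δα = 0.70 − 0.04 = 0.66.
Area = ΔA/Δα = 12.633/0.66 = 19.1 m².

19.1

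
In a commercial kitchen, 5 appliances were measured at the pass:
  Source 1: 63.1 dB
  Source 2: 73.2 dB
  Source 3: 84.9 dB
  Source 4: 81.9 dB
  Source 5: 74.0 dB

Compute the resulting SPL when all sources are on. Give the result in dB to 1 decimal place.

87.1 dB

Σ 10^(Lᵢ/10) = 5.12e+08.
L_total = 10·log₁₀(5.12e+08) = 87.1 dB.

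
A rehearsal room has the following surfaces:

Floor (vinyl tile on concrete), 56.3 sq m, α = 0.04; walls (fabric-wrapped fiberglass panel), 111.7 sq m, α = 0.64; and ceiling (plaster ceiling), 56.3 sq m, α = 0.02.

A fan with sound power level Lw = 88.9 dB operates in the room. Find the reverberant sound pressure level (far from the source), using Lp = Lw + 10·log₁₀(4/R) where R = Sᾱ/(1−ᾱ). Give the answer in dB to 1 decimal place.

74.4 dB

A = 74.866 sabins; S = 224.3 sq m.
ᾱ = 74.866/224.3 = 0.3338; R = Sᾱ/(1−ᾱ) = 74.866/(1−0.3338) = 112.378 sq m.
Lp = Lw + 10 log₁₀(4/R) = 88.9 -14.49 = 74.4 dB.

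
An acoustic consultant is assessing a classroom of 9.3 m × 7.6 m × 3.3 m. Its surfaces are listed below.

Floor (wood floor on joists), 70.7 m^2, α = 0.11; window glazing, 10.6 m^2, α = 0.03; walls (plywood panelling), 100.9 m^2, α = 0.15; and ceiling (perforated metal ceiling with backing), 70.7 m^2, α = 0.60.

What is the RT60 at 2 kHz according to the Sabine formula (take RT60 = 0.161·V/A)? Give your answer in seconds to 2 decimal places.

Equivalent absorption area: A = 70.7×0.11 + 10.6×0.03 + 100.9×0.15 + 70.7×0.60 = 65.650 m^2.
Room volume: 233.244 m³.
Sabine: RT60 = 0.161 × 233.244 / 65.650 = 0.57 s.

0.57 sec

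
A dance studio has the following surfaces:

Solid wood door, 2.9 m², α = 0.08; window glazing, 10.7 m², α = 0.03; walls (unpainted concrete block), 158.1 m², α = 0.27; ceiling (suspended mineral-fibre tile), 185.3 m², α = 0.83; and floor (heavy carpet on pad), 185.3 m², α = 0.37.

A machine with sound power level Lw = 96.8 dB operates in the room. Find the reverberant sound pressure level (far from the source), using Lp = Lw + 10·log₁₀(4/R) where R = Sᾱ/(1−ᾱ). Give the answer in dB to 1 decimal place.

A = 265.600 sabins; S = 542.3 m².
ᾱ = 0.4898, so room constant R = A/(1−ᾱ) = 520.580 m².
Lp = 96.8 + 10·log₁₀(4/520.580) = 96.8 + (-21.14) = 75.7 dB.

75.7 dB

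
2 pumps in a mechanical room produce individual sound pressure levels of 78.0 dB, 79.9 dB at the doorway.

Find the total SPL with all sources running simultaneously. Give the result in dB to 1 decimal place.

Σ 10^(Lᵢ/10) = 1.608e+08.
L_total = 10·log₁₀(1.608e+08) = 82.1 dB.

82.1 dB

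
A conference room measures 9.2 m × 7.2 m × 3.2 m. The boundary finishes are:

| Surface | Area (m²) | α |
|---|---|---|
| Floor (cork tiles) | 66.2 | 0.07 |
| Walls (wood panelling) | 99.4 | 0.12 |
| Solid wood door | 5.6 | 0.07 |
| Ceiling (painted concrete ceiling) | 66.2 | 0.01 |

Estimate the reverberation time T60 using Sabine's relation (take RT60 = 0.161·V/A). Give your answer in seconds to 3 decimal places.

A = Σ Sᵢαᵢ = 66.2×0.07 + 99.4×0.12 + 5.6×0.07 + 66.2×0.01 = 17.616 sabins.
V = 9.2·7.2·3.2 = 211.968 m³.
RT60 = 0.161 · V / A = 0.161 × 211.968 / 17.616 = 1.937 s.

1.937 s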